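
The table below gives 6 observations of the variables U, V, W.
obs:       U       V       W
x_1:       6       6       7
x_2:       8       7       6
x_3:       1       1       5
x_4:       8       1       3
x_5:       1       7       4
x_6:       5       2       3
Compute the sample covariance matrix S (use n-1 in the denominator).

Step 1 — column means:
  mean(U) = (6 + 8 + 1 + 8 + 1 + 5) / 6 = 29/6 = 4.8333
  mean(V) = (6 + 7 + 1 + 1 + 7 + 2) / 6 = 24/6 = 4
  mean(W) = (7 + 6 + 5 + 3 + 4 + 3) / 6 = 28/6 = 4.6667

Step 2 — sample covariance S[i,j] = (1/(n-1)) · Σ_k (x_{k,i} - mean_i) · (x_{k,j} - mean_j), with n-1 = 5.
  S[U,U] = ((1.1667)·(1.1667) + (3.1667)·(3.1667) + (-3.8333)·(-3.8333) + (3.1667)·(3.1667) + (-3.8333)·(-3.8333) + (0.1667)·(0.1667)) / 5 = 50.8333/5 = 10.1667
  S[U,V] = ((1.1667)·(2) + (3.1667)·(3) + (-3.8333)·(-3) + (3.1667)·(-3) + (-3.8333)·(3) + (0.1667)·(-2)) / 5 = 2/5 = 0.4
  S[U,W] = ((1.1667)·(2.3333) + (3.1667)·(1.3333) + (-3.8333)·(0.3333) + (3.1667)·(-1.6667) + (-3.8333)·(-0.6667) + (0.1667)·(-1.6667)) / 5 = 2.6667/5 = 0.5333
  S[V,V] = ((2)·(2) + (3)·(3) + (-3)·(-3) + (-3)·(-3) + (3)·(3) + (-2)·(-2)) / 5 = 44/5 = 8.8
  S[V,W] = ((2)·(2.3333) + (3)·(1.3333) + (-3)·(0.3333) + (-3)·(-1.6667) + (3)·(-0.6667) + (-2)·(-1.6667)) / 5 = 14/5 = 2.8
  S[W,W] = ((2.3333)·(2.3333) + (1.3333)·(1.3333) + (0.3333)·(0.3333) + (-1.6667)·(-1.6667) + (-0.6667)·(-0.6667) + (-1.6667)·(-1.6667)) / 5 = 13.3333/5 = 2.6667

S is symmetric (S[j,i] = S[i,j]). Assembling:

S = [[10.1667, 0.4, 0.5333],
 [0.4, 8.8, 2.8],
 [0.5333, 2.8, 2.6667]]


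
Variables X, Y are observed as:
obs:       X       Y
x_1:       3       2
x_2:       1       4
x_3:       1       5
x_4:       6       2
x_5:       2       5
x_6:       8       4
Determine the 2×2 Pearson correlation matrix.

Step 1 — column means:
  mean(X) = (3 + 1 + 1 + 6 + 2 + 8) / 6 = 21/6 = 3.5
  mean(Y) = (2 + 4 + 5 + 2 + 5 + 4) / 6 = 22/6 = 3.6667

Step 2 — sample variances and covariances s[i,j] = (1/(n-1)) · Σ_k (x_{k,i} - mean_i) · (x_{k,j} - mean_j), with n-1 = 5:
  s[X,X] = ((-0.5)·(-0.5) + (-2.5)·(-2.5) + (-2.5)·(-2.5) + (2.5)·(2.5) + (-1.5)·(-1.5) + (4.5)·(4.5)) / 5 = 41.5/5 = 8.3
  s[X,Y] = ((-0.5)·(-1.6667) + (-2.5)·(0.3333) + (-2.5)·(1.3333) + (2.5)·(-1.6667) + (-1.5)·(1.3333) + (4.5)·(0.3333)) / 5 = -8/5 = -1.6
  s[Y,Y] = ((-1.6667)·(-1.6667) + (0.3333)·(0.3333) + (1.3333)·(1.3333) + (-1.6667)·(-1.6667) + (1.3333)·(1.3333) + (0.3333)·(0.3333)) / 5 = 9.3333/5 = 1.8667
  Sample standard deviations s_i = √(s[i,i]):
  s(X) = √(8.3) = 2.881
  s(Y) = √(1.8667) = 1.3663

Step 3 — r_{ij} = s_{ij} / (s_i · s_j):
  r[X,X] = 1 (diagonal).
  r[X,Y] = -1.6 / (2.881 · 1.3663) = -1.6 / 3.9362 = -0.4065
  r[Y,Y] = 1 (diagonal).

R is symmetric with unit diagonal. Assembling:

R = [[1, -0.4065],
 [-0.4065, 1]]


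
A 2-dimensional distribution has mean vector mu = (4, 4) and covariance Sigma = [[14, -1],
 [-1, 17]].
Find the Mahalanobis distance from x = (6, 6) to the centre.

Step 1 — centre the observation: (x - mu) = (2, 2).

Step 2 — invert Sigma. det(Sigma) = 14·17 - (-1)² = 237.
  Sigma^{-1} = (1/det) · [[d, -b], [-b, a]] = [[0.0717, 0.0042],
 [0.0042, 0.0591]].

Step 3 — form the quadratic (x - mu)^T · Sigma^{-1} · (x - mu):
  Sigma^{-1} · (x - mu) = (0.1519, 0.1266).
  (x - mu)^T · [Sigma^{-1} · (x - mu)] = (2)·(0.1519) + (2)·(0.1266) = 0.557.

Step 4 — take square root: d = √(0.557) ≈ 0.7463.

d(x, mu) = √(0.557) ≈ 0.7463


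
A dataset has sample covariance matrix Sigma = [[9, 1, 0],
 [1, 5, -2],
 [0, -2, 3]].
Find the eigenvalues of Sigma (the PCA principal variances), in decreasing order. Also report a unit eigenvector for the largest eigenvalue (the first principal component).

Step 1 — characteristic polynomial p(λ) = det(λI - Sigma) = λ³ - tr·λ² + c_1·λ - det, where tr = trace, c_1 = sum of the principal 2×2 minors, det = det(Sigma):
  tr = 9 + 5 + 3 = 17,
  c_1 = (9·5 - (1)²) + (9·3 - (0)²) + (5·3 - (-2)²) = 44 + 27 + 11 = 82,
  det = 9·(5·3 - (-2)²) - (1)·((1)·3 - (-2)·(0)) + (0)·((1)·(-2) - 5·(0)) = 9·(11) - (1)·(3) + (0)·(-2) = 96.
  So p(λ) = λ³ - 17λ² + 82λ - 96.
Step 2 — look for an integer root (rational root theorem: any rational root is an integer divisor of 96). Testing λ = 6:
  p(6) = 216 - 612 + 492 - 96 = 0  ✓
  Dividing out (λ - 6): p(λ) = (λ - 6)(λ² - 11λ + 16).
Step 3 — remaining eigenvalues from the quadratic λ² - 11λ + 16 = 0:
  Δ = 11² - 4·16 = 121 - 64 = 57,  λ = (11 ± √57)/2 = (11 ± 7.5498)/2 ≈ 9.2749 or 1.7251.
  Sorted: λ_1 = 9.2749,  λ_2 = 6,  λ_3 = 1.7251  (check: sum = 17 = tr ✓).

Step 4 — unit eigenvector for λ_1 ≈ 9.2749: v spans the null space of (Sigma - λ_1 I), whose rows are
  r_1 = (-0.2749, 1, 0),  r_2 = (1, -4.2749, -2),  r_3 = (0, -2, -6.2749).
  v is orthogonal to every row, so take v ∝ r_2 × r_3 = ((-4.2749)·(-6.2749) - (-2)·(-2), (-2)·(0) - (1)·(-6.2749), (1)·(-2) - (-4.2749)·(0)) ≈ (22.8248, 6.2749, -2).
  Let u = (22.8248, 6.2749, -2).
  ||u|| = √((22.8248)² + (6.2749)² + (-2)²) = √(564.3439) ≈ 23.7559,  v_1 = u/||u|| ≈ (0.9608, 0.2641, -0.0842) (||v_1|| = 1).

λ_1 = 9.2749,  λ_2 = 6,  λ_3 = 1.7251;  v_1 ≈ (0.9608, 0.2641, -0.0842)


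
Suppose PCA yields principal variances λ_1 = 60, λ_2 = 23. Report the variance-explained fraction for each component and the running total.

Step 1 — total variance = trace(Sigma) = Σ λ_i = 60 + 23 = 83.

Step 2 — fraction explained by component i = λ_i / Σ λ:
  PC1: 60/83 = 0.7229
  PC2: 23/83 = 0.2771

Step 3 — cumulative fraction after k components = (λ_1 + ... + λ_k) / Σ λ:
  k = 1: 60/83 = 0.7229
  k = 2: (60 + 23)/83 = 83/83 = 1

Summary (fraction, with percent):

explained: PC1 0.7229 (72.29%), PC2 0.2771 (27.71%);  cumulative: 0.7229, 1


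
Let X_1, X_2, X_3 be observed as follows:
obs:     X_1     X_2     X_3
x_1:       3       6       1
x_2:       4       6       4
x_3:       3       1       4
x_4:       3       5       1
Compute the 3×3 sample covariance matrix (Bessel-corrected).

Step 1 — column means:
  mean(X_1) = (3 + 4 + 3 + 3) / 4 = 13/4 = 3.25
  mean(X_2) = (6 + 6 + 1 + 5) / 4 = 18/4 = 4.5
  mean(X_3) = (1 + 4 + 4 + 1) / 4 = 10/4 = 2.5

Step 2 — sample covariance S[i,j] = (1/(n-1)) · Σ_k (x_{k,i} - mean_i) · (x_{k,j} - mean_j), with n-1 = 3.
  S[X_1,X_1] = ((-0.25)·(-0.25) + (0.75)·(0.75) + (-0.25)·(-0.25) + (-0.25)·(-0.25)) / 3 = 0.75/3 = 0.25
  S[X_1,X_2] = ((-0.25)·(1.5) + (0.75)·(1.5) + (-0.25)·(-3.5) + (-0.25)·(0.5)) / 3 = 1.5/3 = 0.5
  S[X_1,X_3] = ((-0.25)·(-1.5) + (0.75)·(1.5) + (-0.25)·(1.5) + (-0.25)·(-1.5)) / 3 = 1.5/3 = 0.5
  S[X_2,X_2] = ((1.5)·(1.5) + (1.5)·(1.5) + (-3.5)·(-3.5) + (0.5)·(0.5)) / 3 = 17/3 = 5.6667
  S[X_2,X_3] = ((1.5)·(-1.5) + (1.5)·(1.5) + (-3.5)·(1.5) + (0.5)·(-1.5)) / 3 = -6/3 = -2
  S[X_3,X_3] = ((-1.5)·(-1.5) + (1.5)·(1.5) + (1.5)·(1.5) + (-1.5)·(-1.5)) / 3 = 9/3 = 3

S is symmetric (S[j,i] = S[i,j]). Assembling:

S = [[0.25, 0.5, 0.5],
 [0.5, 5.6667, -2],
 [0.5, -2, 3]]


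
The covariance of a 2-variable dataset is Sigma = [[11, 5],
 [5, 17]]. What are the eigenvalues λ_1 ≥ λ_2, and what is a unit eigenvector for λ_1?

Step 1 — characteristic polynomial of 2×2 Sigma:
  det(Sigma - λI) = λ² - trace · λ + det = 0.
  trace = 11 + 17 = 28, det = 11·17 - (5)² = 162.
Step 2 — discriminant:
  Δ = trace² - 4·det = 784 - 648 = 136.
Step 3 — eigenvalues:
  λ = (trace ± √Δ)/2 = (28 ± 11.6619)/2,
  λ_1 = 19.831,  λ_2 = 8.169.

Step 4 — unit eigenvector for λ_1: solve (Sigma - λ_1 I)v = 0. First row:
  (11 - 19.831)·v_x + (5)·v_y = 0, i.e. (-8.831)·v_x + (5)·v_y = 0,
  so v ∝ (b, λ_1 - a) = (5, 8.831) = u.
  ||u|| = √((5)² + (8.831)²) = √(102.9857) ≈ 10.1482,
  v_1 = u/||u|| ≈ (0.4927, 0.8702) (||v_1|| = 1).

λ_1 = 19.831,  λ_2 = 8.169;  v_1 ≈ (0.4927, 0.8702)


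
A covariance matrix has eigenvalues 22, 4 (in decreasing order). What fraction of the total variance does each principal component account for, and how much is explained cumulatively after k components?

Step 1 — total variance = trace(Sigma) = Σ λ_i = 22 + 4 = 26.

Step 2 — fraction explained by component i = λ_i / Σ λ:
  PC1: 22/26 = 0.8462
  PC2: 4/26 = 0.1538

Step 3 — cumulative fraction after k components = (λ_1 + ... + λ_k) / Σ λ:
  k = 1: 22/26 = 0.8462
  k = 2: (22 + 4)/26 = 26/26 = 1

Summary (fraction, with percent):

explained: PC1 0.8462 (84.62%), PC2 0.1538 (15.38%);  cumulative: 0.8462, 1


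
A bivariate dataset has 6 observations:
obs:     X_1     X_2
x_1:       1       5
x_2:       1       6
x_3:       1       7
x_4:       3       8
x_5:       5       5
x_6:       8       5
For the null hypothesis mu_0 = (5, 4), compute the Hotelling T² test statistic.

Step 1 — sample mean vector:
  mean(X_1) = (1 + 1 + 1 + 3 + 5 + 8) / 6 = 19/6 = 3.1667
  mean(X_2) = (5 + 6 + 7 + 8 + 5 + 5) / 6 = 36/6 = 6
  x̄ = (3.1667, 6),  deviation x̄ - mu_0 = (3.1667, 6) - (5, 4) = (-1.8333, 2).

Step 2 — sample covariance matrix, S[i,j] = (1/(n-1)) · Σ_k (x_{k,i} - mean_i) · (x_{k,j} - mean_j), divisor n-1 = 5:
  S[X_1,X_1] = ((-2.1667)·(-2.1667) + (-2.1667)·(-2.1667) + (-2.1667)·(-2.1667) + (-0.1667)·(-0.1667) + (1.8333)·(1.8333) + (4.8333)·(4.8333)) / 5 = 40.8333/5 = 8.1667
  S[X_1,X_2] = ((-2.1667)·(-1) + (-2.1667)·(0) + (-2.1667)·(1) + (-0.1667)·(2) + (1.8333)·(-1) + (4.8333)·(-1)) / 5 = -7/5 = -1.4
  S[X_2,X_2] = ((-1)·(-1) + (0)·(0) + (1)·(1) + (2)·(2) + (-1)·(-1) + (-1)·(-1)) / 5 = 8/5 = 1.6
  S = [[8.1667, -1.4],
 [-1.4, 1.6]].

Step 3 — invert S. det(S) = 8.1667·1.6 - (-1.4)² = 11.1067.
  S^{-1} = (1/det) · [[d, -b], [-b, a]] = [[0.1441, 0.1261],
 [0.1261, 0.7353]].

Step 4 — quadratic form (x̄ - mu_0)^T · S^{-1} · (x̄ - mu_0):
  S^{-1} · (x̄ - mu_0) = (-0.012, 1.2395),
  (x̄ - mu_0)^T · [...] = (-1.8333)·(-0.012) + (2)·(1.2395) = 2.501.

Step 5 — scale by n: T² = 6 · 2.501 = 15.006.

T² ≈ 15.006


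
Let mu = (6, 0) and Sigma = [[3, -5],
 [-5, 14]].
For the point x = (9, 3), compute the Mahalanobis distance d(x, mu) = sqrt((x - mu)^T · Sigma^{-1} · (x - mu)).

Step 1 — centre the observation: (x - mu) = (3, 3).

Step 2 — invert Sigma. det(Sigma) = 3·14 - (-5)² = 17.
  Sigma^{-1} = (1/det) · [[d, -b], [-b, a]] = [[0.8235, 0.2941],
 [0.2941, 0.1765]].

Step 3 — form the quadratic (x - mu)^T · Sigma^{-1} · (x - mu):
  Sigma^{-1} · (x - mu) = (3.3529, 1.4118).
  (x - mu)^T · [Sigma^{-1} · (x - mu)] = (3)·(3.3529) + (3)·(1.4118) = 14.2941.

Step 4 — take square root: d = √(14.2941) ≈ 3.7808.

d(x, mu) = √(14.2941) ≈ 3.7808


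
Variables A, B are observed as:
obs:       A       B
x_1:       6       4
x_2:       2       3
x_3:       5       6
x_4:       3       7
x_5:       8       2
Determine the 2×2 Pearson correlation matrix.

Step 1 — column means:
  mean(A) = (6 + 2 + 5 + 3 + 8) / 5 = 24/5 = 4.8
  mean(B) = (4 + 3 + 6 + 7 + 2) / 5 = 22/5 = 4.4

Step 2 — sample variances and covariances s[i,j] = (1/(n-1)) · Σ_k (x_{k,i} - mean_i) · (x_{k,j} - mean_j), with n-1 = 4:
  s[A,A] = ((1.2)·(1.2) + (-2.8)·(-2.8) + (0.2)·(0.2) + (-1.8)·(-1.8) + (3.2)·(3.2)) / 4 = 22.8/4 = 5.7
  s[A,B] = ((1.2)·(-0.4) + (-2.8)·(-1.4) + (0.2)·(1.6) + (-1.8)·(2.6) + (3.2)·(-2.4)) / 4 = -8.6/4 = -2.15
  s[B,B] = ((-0.4)·(-0.4) + (-1.4)·(-1.4) + (1.6)·(1.6) + (2.6)·(2.6) + (-2.4)·(-2.4)) / 4 = 17.2/4 = 4.3
  Sample standard deviations s_i = √(s[i,i]):
  s(A) = √(5.7) = 2.3875
  s(B) = √(4.3) = 2.0736

Step 3 — r_{ij} = s_{ij} / (s_i · s_j):
  r[A,A] = 1 (diagonal).
  r[A,B] = -2.15 / (2.3875 · 2.0736) = -2.15 / 4.9508 = -0.4343
  r[B,B] = 1 (diagonal).

R is symmetric with unit diagonal. Assembling:

R = [[1, -0.4343],
 [-0.4343, 1]]


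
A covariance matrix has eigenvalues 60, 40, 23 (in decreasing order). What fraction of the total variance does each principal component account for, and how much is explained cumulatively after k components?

Step 1 — total variance = trace(Sigma) = Σ λ_i = 60 + 40 + 23 = 123.

Step 2 — fraction explained by component i = λ_i / Σ λ:
  PC1: 60/123 = 0.4878
  PC2: 40/123 = 0.3252
  PC3: 23/123 = 0.187

Step 3 — cumulative fraction after k components = (λ_1 + ... + λ_k) / Σ λ:
  k = 1: 60/123 = 0.4878
  k = 2: (60 + 40)/123 = 100/123 = 0.813
  k = 3: (60 + 40 + 23)/123 = 123/123 = 1

Summary (fraction, with percent):

explained: PC1 0.4878 (48.78%), PC2 0.3252 (32.52%), PC3 0.187 (18.7%);  cumulative: 0.4878, 0.813, 1


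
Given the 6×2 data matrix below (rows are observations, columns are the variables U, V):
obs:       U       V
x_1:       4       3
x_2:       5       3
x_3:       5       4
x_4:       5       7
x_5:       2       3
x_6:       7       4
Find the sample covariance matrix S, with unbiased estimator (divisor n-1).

Step 1 — column means:
  mean(U) = (4 + 5 + 5 + 5 + 2 + 7) / 6 = 28/6 = 4.6667
  mean(V) = (3 + 3 + 4 + 7 + 3 + 4) / 6 = 24/6 = 4

Step 2 — sample covariance S[i,j] = (1/(n-1)) · Σ_k (x_{k,i} - mean_i) · (x_{k,j} - mean_j), with n-1 = 5.
  S[U,U] = ((-0.6667)·(-0.6667) + (0.3333)·(0.3333) + (0.3333)·(0.3333) + (0.3333)·(0.3333) + (-2.6667)·(-2.6667) + (2.3333)·(2.3333)) / 5 = 13.3333/5 = 2.6667
  S[U,V] = ((-0.6667)·(-1) + (0.3333)·(-1) + (0.3333)·(0) + (0.3333)·(3) + (-2.6667)·(-1) + (2.3333)·(0)) / 5 = 4/5 = 0.8
  S[V,V] = ((-1)·(-1) + (-1)·(-1) + (0)·(0) + (3)·(3) + (-1)·(-1) + (0)·(0)) / 5 = 12/5 = 2.4

S is symmetric (S[j,i] = S[i,j]). Assembling:

S = [[2.6667, 0.8],
 [0.8, 2.4]]


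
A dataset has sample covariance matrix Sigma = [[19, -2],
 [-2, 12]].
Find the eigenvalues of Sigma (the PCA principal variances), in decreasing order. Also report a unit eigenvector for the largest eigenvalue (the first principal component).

Step 1 — characteristic polynomial of 2×2 Sigma:
  det(Sigma - λI) = λ² - trace · λ + det = 0.
  trace = 19 + 12 = 31, det = 19·12 - (-2)² = 224.
Step 2 — discriminant:
  Δ = trace² - 4·det = 961 - 896 = 65.
Step 3 — eigenvalues:
  λ = (trace ± √Δ)/2 = (31 ± 8.0623)/2,
  λ_1 = 19.5311,  λ_2 = 11.4689.

Step 4 — unit eigenvector for λ_1: solve (Sigma - λ_1 I)v = 0. First row:
  (19 - 19.5311)·v_x + (-2)·v_y = 0, i.e. (-0.5311)·v_x + (-2)·v_y = 0,
  so v ∝ (b, λ_1 - a) = (-2, 0.5311); multiply by -1 so the first entry is positive: u = (2, -0.5311).
  ||u|| = √((2)² + (-0.5311)²) = √(4.2821) ≈ 2.0693,
  v_1 = u/||u|| ≈ (0.9665, -0.2567) (||v_1|| = 1).

λ_1 = 19.5311,  λ_2 = 11.4689;  v_1 ≈ (0.9665, -0.2567)


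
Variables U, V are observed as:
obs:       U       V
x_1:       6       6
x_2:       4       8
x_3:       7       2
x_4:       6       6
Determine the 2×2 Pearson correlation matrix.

Step 1 — column means:
  mean(U) = (6 + 4 + 7 + 6) / 4 = 23/4 = 5.75
  mean(V) = (6 + 8 + 2 + 6) / 4 = 22/4 = 5.5

Step 2 — sample variances and covariances s[i,j] = (1/(n-1)) · Σ_k (x_{k,i} - mean_i) · (x_{k,j} - mean_j), with n-1 = 3:
  s[U,U] = ((0.25)·(0.25) + (-1.75)·(-1.75) + (1.25)·(1.25) + (0.25)·(0.25)) / 3 = 4.75/3 = 1.5833
  s[U,V] = ((0.25)·(0.5) + (-1.75)·(2.5) + (1.25)·(-3.5) + (0.25)·(0.5)) / 3 = -8.5/3 = -2.8333
  s[V,V] = ((0.5)·(0.5) + (2.5)·(2.5) + (-3.5)·(-3.5) + (0.5)·(0.5)) / 3 = 19/3 = 6.3333
  Sample standard deviations s_i = √(s[i,i]):
  s(U) = √(1.5833) = 1.2583
  s(V) = √(6.3333) = 2.5166

Step 3 — r_{ij} = s_{ij} / (s_i · s_j):
  r[U,U] = 1 (diagonal).
  r[U,V] = -2.8333 / (1.2583 · 2.5166) = -2.8333 / 3.1667 = -0.8947
  r[V,V] = 1 (diagonal).

R is symmetric with unit diagonal. Assembling:

R = [[1, -0.8947],
 [-0.8947, 1]]


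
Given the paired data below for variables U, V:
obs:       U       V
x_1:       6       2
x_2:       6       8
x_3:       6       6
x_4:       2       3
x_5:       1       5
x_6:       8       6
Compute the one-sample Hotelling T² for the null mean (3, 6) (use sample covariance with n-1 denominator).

Step 1 — sample mean vector:
  mean(U) = (6 + 6 + 6 + 2 + 1 + 8) / 6 = 29/6 = 4.8333
  mean(V) = (2 + 8 + 6 + 3 + 5 + 6) / 6 = 30/6 = 5
  x̄ = (4.8333, 5),  deviation x̄ - mu_0 = (4.8333, 5) - (3, 6) = (1.8333, -1).

Step 2 — sample covariance matrix, S[i,j] = (1/(n-1)) · Σ_k (x_{k,i} - mean_i) · (x_{k,j} - mean_j), divisor n-1 = 5:
  S[U,U] = ((1.1667)·(1.1667) + (1.1667)·(1.1667) + (1.1667)·(1.1667) + (-2.8333)·(-2.8333) + (-3.8333)·(-3.8333) + (3.1667)·(3.1667)) / 5 = 36.8333/5 = 7.3667
  S[U,V] = ((1.1667)·(-3) + (1.1667)·(3) + (1.1667)·(1) + (-2.8333)·(-2) + (-3.8333)·(0) + (3.1667)·(1)) / 5 = 10/5 = 2
  S[V,V] = ((-3)·(-3) + (3)·(3) + (1)·(1) + (-2)·(-2) + (0)·(0) + (1)·(1)) / 5 = 24/5 = 4.8
  S = [[7.3667, 2],
 [2, 4.8]].

Step 3 — invert S. det(S) = 7.3667·4.8 - (2)² = 31.36.
  S^{-1} = (1/det) · [[d, -b], [-b, a]] = [[0.1531, -0.0638],
 [-0.0638, 0.2349]].

Step 4 — quadratic form (x̄ - mu_0)^T · S^{-1} · (x̄ - mu_0):
  S^{-1} · (x̄ - mu_0) = (0.3444, -0.3518),
  (x̄ - mu_0)^T · [...] = (1.8333)·(0.3444) + (-1)·(-0.3518) = 0.9832.

Step 5 — scale by n: T² = 6 · 0.9832 = 5.8992.

T² ≈ 5.8992


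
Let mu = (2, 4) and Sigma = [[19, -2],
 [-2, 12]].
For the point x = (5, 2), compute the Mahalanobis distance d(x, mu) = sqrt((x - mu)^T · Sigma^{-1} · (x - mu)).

Step 1 — centre the observation: (x - mu) = (3, -2).

Step 2 — invert Sigma. det(Sigma) = 19·12 - (-2)² = 224.
  Sigma^{-1} = (1/det) · [[d, -b], [-b, a]] = [[0.0536, 0.0089],
 [0.0089, 0.0848]].

Step 3 — form the quadratic (x - mu)^T · Sigma^{-1} · (x - mu):
  Sigma^{-1} · (x - mu) = (0.1429, -0.1429).
  (x - mu)^T · [Sigma^{-1} · (x - mu)] = (3)·(0.1429) + (-2)·(-0.1429) = 0.7143.

Step 4 — take square root: d = √(0.7143) ≈ 0.8452.

d(x, mu) = √(0.7143) ≈ 0.8452


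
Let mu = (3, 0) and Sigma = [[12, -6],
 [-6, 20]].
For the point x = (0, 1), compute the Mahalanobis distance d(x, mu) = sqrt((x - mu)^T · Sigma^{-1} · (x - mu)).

Step 1 — centre the observation: (x - mu) = (-3, 1).

Step 2 — invert Sigma. det(Sigma) = 12·20 - (-6)² = 204.
  Sigma^{-1} = (1/det) · [[d, -b], [-b, a]] = [[0.098, 0.0294],
 [0.0294, 0.0588]].

Step 3 — form the quadratic (x - mu)^T · Sigma^{-1} · (x - mu):
  Sigma^{-1} · (x - mu) = (-0.2647, -0.0294).
  (x - mu)^T · [Sigma^{-1} · (x - mu)] = (-3)·(-0.2647) + (1)·(-0.0294) = 0.7647.

Step 4 — take square root: d = √(0.7647) ≈ 0.8745.

d(x, mu) = √(0.7647) ≈ 0.8745


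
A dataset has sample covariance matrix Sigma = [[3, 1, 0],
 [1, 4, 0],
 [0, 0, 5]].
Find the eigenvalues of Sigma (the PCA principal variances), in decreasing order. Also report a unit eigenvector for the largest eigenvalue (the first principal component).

Step 1 — characteristic polynomial p(λ) = det(λI - Sigma) = λ³ - tr·λ² + c_1·λ - det, where tr = trace, c_1 = sum of the principal 2×2 minors, det = det(Sigma):
  tr = 3 + 4 + 5 = 12,
  c_1 = (3·4 - (1)²) + (3·5 - (0)²) + (4·5 - (0)²) = 11 + 15 + 20 = 46,
  det = 3·(4·5 - (0)²) - (1)·((1)·5 - (0)·(0)) + (0)·((1)·(0) - 4·(0)) = 3·(20) - (1)·(5) + (0)·(0) = 55.
  So p(λ) = λ³ - 12λ² + 46λ - 55.
Step 2 — look for an integer root (rational root theorem: any rational root is an integer divisor of 55). Testing λ = 5:
  p(5) = 125 - 300 + 230 - 55 = 0  ✓
  Dividing out (λ - 5): p(λ) = (λ - 5)(λ² - 7λ + 11).
Step 3 — remaining eigenvalues from the quadratic λ² - 7λ + 11 = 0:
  Δ = 7² - 4·11 = 49 - 44 = 5,  λ = (7 ± √5)/2 = (7 ± 2.2361)/2 ≈ 4.618 or 2.382.
  Sorted: λ_1 = 5,  λ_2 = 4.618,  λ_3 = 2.382  (check: sum = 12 = tr ✓).

Step 4 — unit eigenvector for λ_1 = 5: v spans the null space of (Sigma - λ_1 I), whose rows are
  r_1 = (-2, 1, 0),  r_2 = (1, -1, 0),  r_3 = (0, 0, 0).
  v is orthogonal to every row, so take v ∝ r_1 × r_2 = ((1)·(0) - (0)·(-1), (0)·(1) - (-2)·(0), (-2)·(-1) - (1)·(1)) = (0, 0, 1).
  Let u = (0, 0, 1).
  ||u|| = √((0)² + (0)² + (1)²) = √(1) = 1,  v_1 = u/||u|| ≈ (0, 0, 1) (||v_1|| = 1).

λ_1 = 5,  λ_2 = 4.618,  λ_3 = 2.382;  v_1 ≈ (0, 0, 1)


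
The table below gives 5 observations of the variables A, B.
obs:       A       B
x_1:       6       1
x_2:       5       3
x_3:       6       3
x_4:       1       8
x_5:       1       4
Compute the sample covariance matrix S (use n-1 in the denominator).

Step 1 — column means:
  mean(A) = (6 + 5 + 6 + 1 + 1) / 5 = 19/5 = 3.8
  mean(B) = (1 + 3 + 3 + 8 + 4) / 5 = 19/5 = 3.8

Step 2 — sample covariance S[i,j] = (1/(n-1)) · Σ_k (x_{k,i} - mean_i) · (x_{k,j} - mean_j), with n-1 = 4.
  S[A,A] = ((2.2)·(2.2) + (1.2)·(1.2) + (2.2)·(2.2) + (-2.8)·(-2.8) + (-2.8)·(-2.8)) / 4 = 26.8/4 = 6.7
  S[A,B] = ((2.2)·(-2.8) + (1.2)·(-0.8) + (2.2)·(-0.8) + (-2.8)·(4.2) + (-2.8)·(0.2)) / 4 = -21.2/4 = -5.3
  S[B,B] = ((-2.8)·(-2.8) + (-0.8)·(-0.8) + (-0.8)·(-0.8) + (4.2)·(4.2) + (0.2)·(0.2)) / 4 = 26.8/4 = 6.7

S is symmetric (S[j,i] = S[i,j]). Assembling:

S = [[6.7, -5.3],
 [-5.3, 6.7]]


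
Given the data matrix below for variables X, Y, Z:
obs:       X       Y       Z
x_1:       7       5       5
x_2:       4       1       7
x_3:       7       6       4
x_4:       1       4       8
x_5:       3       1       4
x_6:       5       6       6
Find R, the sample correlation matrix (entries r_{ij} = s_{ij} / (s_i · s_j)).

Step 1 — column means:
  mean(X) = (7 + 4 + 7 + 1 + 3 + 5) / 6 = 27/6 = 4.5
  mean(Y) = (5 + 1 + 6 + 4 + 1 + 6) / 6 = 23/6 = 3.8333
  mean(Z) = (5 + 7 + 4 + 8 + 4 + 6) / 6 = 34/6 = 5.6667

Step 2 — sample variances and covariances s[i,j] = (1/(n-1)) · Σ_k (x_{k,i} - mean_i) · (x_{k,j} - mean_j), with n-1 = 5:
  s[X,X] = ((2.5)·(2.5) + (-0.5)·(-0.5) + (2.5)·(2.5) + (-3.5)·(-3.5) + (-1.5)·(-1.5) + (0.5)·(0.5)) / 5 = 27.5/5 = 5.5
  s[X,Y] = ((2.5)·(1.1667) + (-0.5)·(-2.8333) + (2.5)·(2.1667) + (-3.5)·(0.1667) + (-1.5)·(-2.8333) + (0.5)·(2.1667)) / 5 = 14.5/5 = 2.9
  s[X,Z] = ((2.5)·(-0.6667) + (-0.5)·(1.3333) + (2.5)·(-1.6667) + (-3.5)·(2.3333) + (-1.5)·(-1.6667) + (0.5)·(0.3333)) / 5 = -12/5 = -2.4
  s[Y,Y] = ((1.1667)·(1.1667) + (-2.8333)·(-2.8333) + (2.1667)·(2.1667) + (0.1667)·(0.1667) + (-2.8333)·(-2.8333) + (2.1667)·(2.1667)) / 5 = 26.8333/5 = 5.3667
  s[Y,Z] = ((1.1667)·(-0.6667) + (-2.8333)·(1.3333) + (2.1667)·(-1.6667) + (0.1667)·(2.3333) + (-2.8333)·(-1.6667) + (2.1667)·(0.3333)) / 5 = -2.3333/5 = -0.4667
  s[Z,Z] = ((-0.6667)·(-0.6667) + (1.3333)·(1.3333) + (-1.6667)·(-1.6667) + (2.3333)·(2.3333) + (-1.6667)·(-1.6667) + (0.3333)·(0.3333)) / 5 = 13.3333/5 = 2.6667
  Sample standard deviations s_i = √(s[i,i]):
  s(X) = √(5.5) = 2.3452
  s(Y) = √(5.3667) = 2.3166
  s(Z) = √(2.6667) = 1.633

Step 3 — r_{ij} = s_{ij} / (s_i · s_j):
  r[X,X] = 1 (diagonal).
  r[X,Y] = 2.9 / (2.3452 · 2.3166) = 2.9 / 5.4329 = 0.5338
  r[X,Z] = -2.4 / (2.3452 · 1.633) = -2.4 / 3.8297 = -0.6267
  r[Y,Y] = 1 (diagonal).
  r[Y,Z] = -0.4667 / (2.3166 · 1.633) = -0.4667 / 3.783 = -0.1234
  r[Z,Z] = 1 (diagonal).

R is symmetric with unit diagonal. Assembling:

R = [[1, 0.5338, -0.6267],
 [0.5338, 1, -0.1234],
 [-0.6267, -0.1234, 1]]


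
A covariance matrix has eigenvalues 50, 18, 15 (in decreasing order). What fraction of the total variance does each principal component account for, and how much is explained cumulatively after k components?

Step 1 — total variance = trace(Sigma) = Σ λ_i = 50 + 18 + 15 = 83.

Step 2 — fraction explained by component i = λ_i / Σ λ:
  PC1: 50/83 = 0.6024
  PC2: 18/83 = 0.2169
  PC3: 15/83 = 0.1807

Step 3 — cumulative fraction after k components = (λ_1 + ... + λ_k) / Σ λ:
  k = 1: 50/83 = 0.6024
  k = 2: (50 + 18)/83 = 68/83 = 0.8193
  k = 3: (50 + 18 + 15)/83 = 83/83 = 1

Summary (fraction, with percent):

explained: PC1 0.6024 (60.24%), PC2 0.2169 (21.69%), PC3 0.1807 (18.07%);  cumulative: 0.6024, 0.8193, 1


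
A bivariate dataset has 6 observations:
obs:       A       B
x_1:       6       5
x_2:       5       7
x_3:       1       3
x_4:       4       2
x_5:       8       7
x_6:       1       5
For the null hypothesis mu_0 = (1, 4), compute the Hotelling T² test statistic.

Step 1 — sample mean vector:
  mean(A) = (6 + 5 + 1 + 4 + 8 + 1) / 6 = 25/6 = 4.1667
  mean(B) = (5 + 7 + 3 + 2 + 7 + 5) / 6 = 29/6 = 4.8333
  x̄ = (4.1667, 4.8333),  deviation x̄ - mu_0 = (4.1667, 4.8333) - (1, 4) = (3.1667, 0.8333).

Step 2 — sample covariance matrix, S[i,j] = (1/(n-1)) · Σ_k (x_{k,i} - mean_i) · (x_{k,j} - mean_j), divisor n-1 = 5:
  S[A,A] = ((1.8333)·(1.8333) + (0.8333)·(0.8333) + (-3.1667)·(-3.1667) + (-0.1667)·(-0.1667) + (3.8333)·(3.8333) + (-3.1667)·(-3.1667)) / 5 = 38.8333/5 = 7.7667
  S[A,B] = ((1.8333)·(0.1667) + (0.8333)·(2.1667) + (-3.1667)·(-1.8333) + (-0.1667)·(-2.8333) + (3.8333)·(2.1667) + (-3.1667)·(0.1667)) / 5 = 16.1667/5 = 3.2333
  S[B,B] = ((0.1667)·(0.1667) + (2.1667)·(2.1667) + (-1.8333)·(-1.8333) + (-2.8333)·(-2.8333) + (2.1667)·(2.1667) + (0.1667)·(0.1667)) / 5 = 20.8333/5 = 4.1667
  S = [[7.7667, 3.2333],
 [3.2333, 4.1667]].

Step 3 — invert S. det(S) = 7.7667·4.1667 - (3.2333)² = 21.9067.
  S^{-1} = (1/det) · [[d, -b], [-b, a]] = [[0.1902, -0.1476],
 [-0.1476, 0.3545]].

Step 4 — quadratic form (x̄ - mu_0)^T · S^{-1} · (x̄ - mu_0):
  S^{-1} · (x̄ - mu_0) = (0.4793, -0.1719),
  (x̄ - mu_0)^T · [...] = (3.1667)·(0.4793) + (0.8333)·(-0.1719) = 1.3745.

Step 5 — scale by n: T² = 6 · 1.3745 = 8.2471.

T² ≈ 8.2471


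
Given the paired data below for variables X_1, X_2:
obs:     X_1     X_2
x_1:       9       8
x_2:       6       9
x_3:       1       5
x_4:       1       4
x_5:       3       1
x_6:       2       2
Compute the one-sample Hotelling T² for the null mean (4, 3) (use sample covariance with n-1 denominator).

Step 1 — sample mean vector:
  mean(X_1) = (9 + 6 + 1 + 1 + 3 + 2) / 6 = 22/6 = 3.6667
  mean(X_2) = (8 + 9 + 5 + 4 + 1 + 2) / 6 = 29/6 = 4.8333
  x̄ = (3.6667, 4.8333),  deviation x̄ - mu_0 = (3.6667, 4.8333) - (4, 3) = (-0.3333, 1.8333).

Step 2 — sample covariance matrix, S[i,j] = (1/(n-1)) · Σ_k (x_{k,i} - mean_i) · (x_{k,j} - mean_j), divisor n-1 = 5:
  S[X_1,X_1] = ((5.3333)·(5.3333) + (2.3333)·(2.3333) + (-2.6667)·(-2.6667) + (-2.6667)·(-2.6667) + (-0.6667)·(-0.6667) + (-1.6667)·(-1.6667)) / 5 = 51.3333/5 = 10.2667
  S[X_1,X_2] = ((5.3333)·(3.1667) + (2.3333)·(4.1667) + (-2.6667)·(0.1667) + (-2.6667)·(-0.8333) + (-0.6667)·(-3.8333) + (-1.6667)·(-2.8333)) / 5 = 35.6667/5 = 7.1333
  S[X_2,X_2] = ((3.1667)·(3.1667) + (4.1667)·(4.1667) + (0.1667)·(0.1667) + (-0.8333)·(-0.8333) + (-3.8333)·(-3.8333) + (-2.8333)·(-2.8333)) / 5 = 50.8333/5 = 10.1667
  S = [[10.2667, 7.1333],
 [7.1333, 10.1667]].

Step 3 — invert S. det(S) = 10.2667·10.1667 - (7.1333)² = 53.4933.
  S^{-1} = (1/det) · [[d, -b], [-b, a]] = [[0.1901, -0.1333],
 [-0.1333, 0.1919]].

Step 4 — quadratic form (x̄ - mu_0)^T · S^{-1} · (x̄ - mu_0):
  S^{-1} · (x̄ - mu_0) = (-0.3078, 0.3963),
  (x̄ - mu_0)^T · [...] = (-0.3333)·(-0.3078) + (1.8333)·(0.3963) = 0.8292.

Step 5 — scale by n: T² = 6 · 0.8292 = 4.9751.

T² ≈ 4.9751


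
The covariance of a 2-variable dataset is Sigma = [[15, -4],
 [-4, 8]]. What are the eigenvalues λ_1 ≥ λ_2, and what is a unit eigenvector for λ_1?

Step 1 — characteristic polynomial of 2×2 Sigma:
  det(Sigma - λI) = λ² - trace · λ + det = 0.
  trace = 15 + 8 = 23, det = 15·8 - (-4)² = 104.
Step 2 — discriminant:
  Δ = trace² - 4·det = 529 - 416 = 113.
Step 3 — eigenvalues:
  λ = (trace ± √Δ)/2 = (23 ± 10.6301)/2,
  λ_1 = 16.8151,  λ_2 = 6.1849.

Step 4 — unit eigenvector for λ_1: solve (Sigma - λ_1 I)v = 0. First row:
  (15 - 16.8151)·v_x + (-4)·v_y = 0, i.e. (-1.8151)·v_x + (-4)·v_y = 0,
  so v ∝ (b, λ_1 - a) = (-4, 1.8151); multiply by -1 so the first entry is positive: u = (4, -1.8151).
  ||u|| = √((4)² + (-1.8151)²) = √(19.2945) ≈ 4.3925,
  v_1 = u/||u|| ≈ (0.9106, -0.4132) (||v_1|| = 1).

λ_1 = 16.8151,  λ_2 = 6.1849;  v_1 ≈ (0.9106, -0.4132)


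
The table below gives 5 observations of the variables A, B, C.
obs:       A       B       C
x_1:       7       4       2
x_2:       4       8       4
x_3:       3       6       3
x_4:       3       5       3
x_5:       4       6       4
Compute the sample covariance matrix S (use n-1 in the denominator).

Step 1 — column means:
  mean(A) = (7 + 4 + 3 + 3 + 4) / 5 = 21/5 = 4.2
  mean(B) = (4 + 8 + 6 + 5 + 6) / 5 = 29/5 = 5.8
  mean(C) = (2 + 4 + 3 + 3 + 4) / 5 = 16/5 = 3.2

Step 2 — sample covariance S[i,j] = (1/(n-1)) · Σ_k (x_{k,i} - mean_i) · (x_{k,j} - mean_j), with n-1 = 4.
  S[A,A] = ((2.8)·(2.8) + (-0.2)·(-0.2) + (-1.2)·(-1.2) + (-1.2)·(-1.2) + (-0.2)·(-0.2)) / 4 = 10.8/4 = 2.7
  S[A,B] = ((2.8)·(-1.8) + (-0.2)·(2.2) + (-1.2)·(0.2) + (-1.2)·(-0.8) + (-0.2)·(0.2)) / 4 = -4.8/4 = -1.2
  S[A,C] = ((2.8)·(-1.2) + (-0.2)·(0.8) + (-1.2)·(-0.2) + (-1.2)·(-0.2) + (-0.2)·(0.8)) / 4 = -3.2/4 = -0.8
  S[B,B] = ((-1.8)·(-1.8) + (2.2)·(2.2) + (0.2)·(0.2) + (-0.8)·(-0.8) + (0.2)·(0.2)) / 4 = 8.8/4 = 2.2
  S[B,C] = ((-1.8)·(-1.2) + (2.2)·(0.8) + (0.2)·(-0.2) + (-0.8)·(-0.2) + (0.2)·(0.8)) / 4 = 4.2/4 = 1.05
  S[C,C] = ((-1.2)·(-1.2) + (0.8)·(0.8) + (-0.2)·(-0.2) + (-0.2)·(-0.2) + (0.8)·(0.8)) / 4 = 2.8/4 = 0.7

S is symmetric (S[j,i] = S[i,j]). Assembling:

S = [[2.7, -1.2, -0.8],
 [-1.2, 2.2, 1.05],
 [-0.8, 1.05, 0.7]]


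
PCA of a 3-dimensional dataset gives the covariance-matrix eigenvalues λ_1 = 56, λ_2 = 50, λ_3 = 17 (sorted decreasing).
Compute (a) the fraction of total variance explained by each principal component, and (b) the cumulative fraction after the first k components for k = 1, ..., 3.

Step 1 — total variance = trace(Sigma) = Σ λ_i = 56 + 50 + 17 = 123.

Step 2 — fraction explained by component i = λ_i / Σ λ:
  PC1: 56/123 = 0.4553
  PC2: 50/123 = 0.4065
  PC3: 17/123 = 0.1382

Step 3 — cumulative fraction after k components = (λ_1 + ... + λ_k) / Σ λ:
  k = 1: 56/123 = 0.4553
  k = 2: (56 + 50)/123 = 106/123 = 0.8618
  k = 3: (56 + 50 + 17)/123 = 123/123 = 1

Summary (fraction, with percent):

explained: PC1 0.4553 (45.53%), PC2 0.4065 (40.65%), PC3 0.1382 (13.82%);  cumulative: 0.4553, 0.8618, 1


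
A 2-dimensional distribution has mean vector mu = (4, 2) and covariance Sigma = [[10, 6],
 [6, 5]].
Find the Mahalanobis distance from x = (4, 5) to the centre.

Step 1 — centre the observation: (x - mu) = (0, 3).

Step 2 — invert Sigma. det(Sigma) = 10·5 - (6)² = 14.
  Sigma^{-1} = (1/det) · [[d, -b], [-b, a]] = [[0.3571, -0.4286],
 [-0.4286, 0.7143]].

Step 3 — form the quadratic (x - mu)^T · Sigma^{-1} · (x - mu):
  Sigma^{-1} · (x - mu) = (-1.2857, 2.1429).
  (x - mu)^T · [Sigma^{-1} · (x - mu)] = (0)·(-1.2857) + (3)·(2.1429) = 6.4286.

Step 4 — take square root: d = √(6.4286) ≈ 2.5355.

d(x, mu) = √(6.4286) ≈ 2.5355


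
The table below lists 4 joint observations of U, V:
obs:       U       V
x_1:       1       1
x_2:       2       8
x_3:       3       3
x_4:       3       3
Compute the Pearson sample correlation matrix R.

Step 1 — column means:
  mean(U) = (1 + 2 + 3 + 3) / 4 = 9/4 = 2.25
  mean(V) = (1 + 8 + 3 + 3) / 4 = 15/4 = 3.75

Step 2 — sample variances and covariances s[i,j] = (1/(n-1)) · Σ_k (x_{k,i} - mean_i) · (x_{k,j} - mean_j), with n-1 = 3:
  s[U,U] = ((-1.25)·(-1.25) + (-0.25)·(-0.25) + (0.75)·(0.75) + (0.75)·(0.75)) / 3 = 2.75/3 = 0.9167
  s[U,V] = ((-1.25)·(-2.75) + (-0.25)·(4.25) + (0.75)·(-0.75) + (0.75)·(-0.75)) / 3 = 1.25/3 = 0.4167
  s[V,V] = ((-2.75)·(-2.75) + (4.25)·(4.25) + (-0.75)·(-0.75) + (-0.75)·(-0.75)) / 3 = 26.75/3 = 8.9167
  Sample standard deviations s_i = √(s[i,i]):
  s(U) = √(0.9167) = 0.9574
  s(V) = √(8.9167) = 2.9861

Step 3 — r_{ij} = s_{ij} / (s_i · s_j):
  r[U,U] = 1 (diagonal).
  r[U,V] = 0.4167 / (0.9574 · 2.9861) = 0.4167 / 2.859 = 0.1457
  r[V,V] = 1 (diagonal).

R is symmetric with unit diagonal. Assembling:

R = [[1, 0.1457],
 [0.1457, 1]]


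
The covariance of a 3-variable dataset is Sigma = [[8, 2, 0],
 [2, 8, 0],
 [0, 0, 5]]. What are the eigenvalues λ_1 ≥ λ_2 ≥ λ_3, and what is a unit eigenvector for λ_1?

Step 1 — characteristic polynomial p(λ) = det(λI - Sigma) = λ³ - tr·λ² + c_1·λ - det, where tr = trace, c_1 = sum of the principal 2×2 minors, det = det(Sigma):
  tr = 8 + 8 + 5 = 21,
  c_1 = (8·8 - (2)²) + (8·5 - (0)²) + (8·5 - (0)²) = 60 + 40 + 40 = 140,
  det = 8·(8·5 - (0)²) - (2)·((2)·5 - (0)·(0)) + (0)·((2)·(0) - 8·(0)) = 8·(40) - (2)·(10) + (0)·(0) = 300.
  So p(λ) = λ³ - 21λ² + 140λ - 300.
Step 2 — look for an integer root (rational root theorem: any rational root is an integer divisor of 300). Testing λ = 5:
  p(5) = 125 - 525 + 700 - 300 = 0  ✓
  Dividing out (λ - 5): p(λ) = (λ - 5)(λ² - 16λ + 60).
Step 3 — remaining eigenvalues from the quadratic λ² - 16λ + 60 = 0:
  Δ = 16² - 4·60 = 256 - 240 = 16,  λ = (16 ± √16)/2 = (16 ± 4)/2 = 10 or 6.
  Sorted: λ_1 = 10,  λ_2 = 6,  λ_3 = 5  (check: sum = 21 = tr ✓).

Step 4 — unit eigenvector for λ_1 = 10: v spans the null space of (Sigma - λ_1 I), whose rows are
  r_1 = (-2, 2, 0),  r_2 = (2, -2, 0),  r_3 = (0, 0, -5).
  v is orthogonal to every row, so take v ∝ r_1 × r_3 = ((2)·(-5) - (0)·(0), (0)·(0) - (-2)·(-5), (-2)·(0) - (2)·(0)) = (-10, -10, 0).
  Rescale (divide by 10; multiply by -1 so the first nonzero entry is positive): u = (1, 1, 0).
  ||u|| = √((1)² + (1)² + (0)²) = √(2) ≈ 1.4142,  v_1 = u/||u|| ≈ (0.7071, 0.7071, 0) (||v_1|| = 1).

λ_1 = 10,  λ_2 = 6,  λ_3 = 5;  v_1 ≈ (0.7071, 0.7071, 0)


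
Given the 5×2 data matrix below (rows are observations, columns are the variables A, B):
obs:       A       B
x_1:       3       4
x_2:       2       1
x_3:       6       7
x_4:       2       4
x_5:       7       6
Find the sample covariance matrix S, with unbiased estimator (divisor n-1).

Step 1 — column means:
  mean(A) = (3 + 2 + 6 + 2 + 7) / 5 = 20/5 = 4
  mean(B) = (4 + 1 + 7 + 4 + 6) / 5 = 22/5 = 4.4

Step 2 — sample covariance S[i,j] = (1/(n-1)) · Σ_k (x_{k,i} - mean_i) · (x_{k,j} - mean_j), with n-1 = 4.
  S[A,A] = ((-1)·(-1) + (-2)·(-2) + (2)·(2) + (-2)·(-2) + (3)·(3)) / 4 = 22/4 = 5.5
  S[A,B] = ((-1)·(-0.4) + (-2)·(-3.4) + (2)·(2.6) + (-2)·(-0.4) + (3)·(1.6)) / 4 = 18/4 = 4.5
  S[B,B] = ((-0.4)·(-0.4) + (-3.4)·(-3.4) + (2.6)·(2.6) + (-0.4)·(-0.4) + (1.6)·(1.6)) / 4 = 21.2/4 = 5.3

S is symmetric (S[j,i] = S[i,j]). Assembling:

S = [[5.5, 4.5],
 [4.5, 5.3]]


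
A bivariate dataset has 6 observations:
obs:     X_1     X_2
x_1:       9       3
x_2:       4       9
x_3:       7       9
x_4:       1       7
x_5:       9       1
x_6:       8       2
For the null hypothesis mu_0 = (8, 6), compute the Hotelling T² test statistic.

Step 1 — sample mean vector:
  mean(X_1) = (9 + 4 + 7 + 1 + 9 + 8) / 6 = 38/6 = 6.3333
  mean(X_2) = (3 + 9 + 9 + 7 + 1 + 2) / 6 = 31/6 = 5.1667
  x̄ = (6.3333, 5.1667),  deviation x̄ - mu_0 = (6.3333, 5.1667) - (8, 6) = (-1.6667, -0.8333).

Step 2 — sample covariance matrix, S[i,j] = (1/(n-1)) · Σ_k (x_{k,i} - mean_i) · (x_{k,j} - mean_j), divisor n-1 = 5:
  S[X_1,X_1] = ((2.6667)·(2.6667) + (-2.3333)·(-2.3333) + (0.6667)·(0.6667) + (-5.3333)·(-5.3333) + (2.6667)·(2.6667) + (1.6667)·(1.6667)) / 5 = 51.3333/5 = 10.2667
  S[X_1,X_2] = ((2.6667)·(-2.1667) + (-2.3333)·(3.8333) + (0.6667)·(3.8333) + (-5.3333)·(1.8333) + (2.6667)·(-4.1667) + (1.6667)·(-3.1667)) / 5 = -38.3333/5 = -7.6667
  S[X_2,X_2] = ((-2.1667)·(-2.1667) + (3.8333)·(3.8333) + (3.8333)·(3.8333) + (1.8333)·(1.8333) + (-4.1667)·(-4.1667) + (-3.1667)·(-3.1667)) / 5 = 64.8333/5 = 12.9667
  S = [[10.2667, -7.6667],
 [-7.6667, 12.9667]].

Step 3 — invert S. det(S) = 10.2667·12.9667 - (-7.6667)² = 74.3467.
  S^{-1} = (1/det) · [[d, -b], [-b, a]] = [[0.1744, 0.1031],
 [0.1031, 0.1381]].

Step 4 — quadratic form (x̄ - mu_0)^T · S^{-1} · (x̄ - mu_0):
  S^{-1} · (x̄ - mu_0) = (-0.3766, -0.2869),
  (x̄ - mu_0)^T · [...] = (-1.6667)·(-0.3766) + (-0.8333)·(-0.2869) = 0.8668.

Step 5 — scale by n: T² = 6 · 0.8668 = 5.2009.

T² ≈ 5.2009


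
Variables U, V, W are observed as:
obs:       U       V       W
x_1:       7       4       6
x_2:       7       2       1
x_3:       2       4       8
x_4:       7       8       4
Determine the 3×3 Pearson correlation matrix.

Step 1 — column means:
  mean(U) = (7 + 7 + 2 + 7) / 4 = 23/4 = 5.75
  mean(V) = (4 + 2 + 4 + 8) / 4 = 18/4 = 4.5
  mean(W) = (6 + 1 + 8 + 4) / 4 = 19/4 = 4.75

Step 2 — sample variances and covariances s[i,j] = (1/(n-1)) · Σ_k (x_{k,i} - mean_i) · (x_{k,j} - mean_j), with n-1 = 3:
  s[U,U] = ((1.25)·(1.25) + (1.25)·(1.25) + (-3.75)·(-3.75) + (1.25)·(1.25)) / 3 = 18.75/3 = 6.25
  s[U,V] = ((1.25)·(-0.5) + (1.25)·(-2.5) + (-3.75)·(-0.5) + (1.25)·(3.5)) / 3 = 2.5/3 = 0.8333
  s[U,W] = ((1.25)·(1.25) + (1.25)·(-3.75) + (-3.75)·(3.25) + (1.25)·(-0.75)) / 3 = -16.25/3 = -5.4167
  s[V,V] = ((-0.5)·(-0.5) + (-2.5)·(-2.5) + (-0.5)·(-0.5) + (3.5)·(3.5)) / 3 = 19/3 = 6.3333
  s[V,W] = ((-0.5)·(1.25) + (-2.5)·(-3.75) + (-0.5)·(3.25) + (3.5)·(-0.75)) / 3 = 4.5/3 = 1.5
  s[W,W] = ((1.25)·(1.25) + (-3.75)·(-3.75) + (3.25)·(3.25) + (-0.75)·(-0.75)) / 3 = 26.75/3 = 8.9167
  Sample standard deviations s_i = √(s[i,i]):
  s(U) = √(6.25) = 2.5
  s(V) = √(6.3333) = 2.5166
  s(W) = √(8.9167) = 2.9861

Step 3 — r_{ij} = s_{ij} / (s_i · s_j):
  r[U,U] = 1 (diagonal).
  r[U,V] = 0.8333 / (2.5 · 2.5166) = 0.8333 / 6.2915 = 0.1325
  r[U,W] = -5.4167 / (2.5 · 2.9861) = -5.4167 / 7.4652 = -0.7256
  r[V,V] = 1 (diagonal).
  r[V,W] = 1.5 / (2.5166 · 2.9861) = 1.5 / 7.5148 = 0.1996
  r[W,W] = 1 (diagonal).

R is symmetric with unit diagonal. Assembling:

R = [[1, 0.1325, -0.7256],
 [0.1325, 1, 0.1996],
 [-0.7256, 0.1996, 1]]


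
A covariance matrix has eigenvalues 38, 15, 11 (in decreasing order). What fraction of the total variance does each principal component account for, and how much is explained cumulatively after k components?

Step 1 — total variance = trace(Sigma) = Σ λ_i = 38 + 15 + 11 = 64.

Step 2 — fraction explained by component i = λ_i / Σ λ:
  PC1: 38/64 = 0.5938
  PC2: 15/64 = 0.2344
  PC3: 11/64 = 0.1719

Step 3 — cumulative fraction after k components = (λ_1 + ... + λ_k) / Σ λ:
  k = 1: 38/64 = 0.5938
  k = 2: (38 + 15)/64 = 53/64 = 0.8281
  k = 3: (38 + 15 + 11)/64 = 64/64 = 1

Summary (fraction, with percent):

explained: PC1 0.5938 (59.38%), PC2 0.2344 (23.44%), PC3 0.1719 (17.19%);  cumulative: 0.5938, 0.8281, 1


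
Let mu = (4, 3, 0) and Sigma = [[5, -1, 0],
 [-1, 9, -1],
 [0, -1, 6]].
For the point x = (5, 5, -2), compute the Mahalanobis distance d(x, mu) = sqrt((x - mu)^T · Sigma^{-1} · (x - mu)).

Step 1 — centre the observation: (x - mu) = (1, 2, -2).

Step 2 — invert Sigma (cofactor / det for 3×3, or solve directly):
  Sigma^{-1} = [[0.2046, 0.0232, 0.0039],
 [0.0232, 0.1158, 0.0193],
 [0.0039, 0.0193, 0.1699]].

Step 3 — form the quadratic (x - mu)^T · Sigma^{-1} · (x - mu):
  Sigma^{-1} · (x - mu) = (0.2432, 0.2162, -0.2973).
  (x - mu)^T · [Sigma^{-1} · (x - mu)] = (1)·(0.2432) + (2)·(0.2162) + (-2)·(-0.2973) = 1.2703.

Step 4 — take square root: d = √(1.2703) ≈ 1.1271.

d(x, mu) = √(1.2703) ≈ 1.1271


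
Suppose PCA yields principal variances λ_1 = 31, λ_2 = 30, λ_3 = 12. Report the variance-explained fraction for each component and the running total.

Step 1 — total variance = trace(Sigma) = Σ λ_i = 31 + 30 + 12 = 73.

Step 2 — fraction explained by component i = λ_i / Σ λ:
  PC1: 31/73 = 0.4247
  PC2: 30/73 = 0.411
  PC3: 12/73 = 0.1644

Step 3 — cumulative fraction after k components = (λ_1 + ... + λ_k) / Σ λ:
  k = 1: 31/73 = 0.4247
  k = 2: (31 + 30)/73 = 61/73 = 0.8356
  k = 3: (31 + 30 + 12)/73 = 73/73 = 1

Summary (fraction, with percent):

explained: PC1 0.4247 (42.47%), PC2 0.411 (41.1%), PC3 0.1644 (16.44%);  cumulative: 0.4247, 0.8356, 1


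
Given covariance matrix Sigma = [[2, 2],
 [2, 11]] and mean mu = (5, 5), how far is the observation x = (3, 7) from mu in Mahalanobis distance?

Step 1 — centre the observation: (x - mu) = (-2, 2).

Step 2 — invert Sigma. det(Sigma) = 2·11 - (2)² = 18.
  Sigma^{-1} = (1/det) · [[d, -b], [-b, a]] = [[0.6111, -0.1111],
 [-0.1111, 0.1111]].

Step 3 — form the quadratic (x - mu)^T · Sigma^{-1} · (x - mu):
  Sigma^{-1} · (x - mu) = (-1.4444, 0.4444).
  (x - mu)^T · [Sigma^{-1} · (x - mu)] = (-2)·(-1.4444) + (2)·(0.4444) = 3.7778.

Step 4 — take square root: d = √(3.7778) ≈ 1.9437.

d(x, mu) = √(3.7778) ≈ 1.9437
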